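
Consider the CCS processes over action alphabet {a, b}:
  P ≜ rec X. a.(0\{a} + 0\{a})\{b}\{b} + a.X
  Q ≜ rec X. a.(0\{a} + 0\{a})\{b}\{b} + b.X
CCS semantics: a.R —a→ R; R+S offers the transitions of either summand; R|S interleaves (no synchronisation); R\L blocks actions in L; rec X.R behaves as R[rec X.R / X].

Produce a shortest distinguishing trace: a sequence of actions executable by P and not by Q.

aa

Reachable graph of P (2 states):
  s0 = rec X. a.(0\{a} + 0\{a})\{b}\{b} + a.X | --a--▸ s0, --a--▸ s1
  s1 = (0\{a} + 0\{a})\{b}\{b} | (no moves)
Reachable graph of Q (2 states):
  t0 = rec X. a.(0\{a} + 0\{a})\{b}\{b} + b.X | --a--▸ t1, --b--▸ t0
  t1 = (0\{a} + 0\{a})\{b}\{b} | (no moves)
Trace ⟨aa⟩ through P, begin at {s0}:
  after a @ step 1: {s0, s1}
  after a @ step 2: {s0, s1}
  ✓ P
Trace ⟨aa⟩ through Q, begin at {t0}:
  after a @ step 1: {t1}
  after a @ step 2: no successor for Q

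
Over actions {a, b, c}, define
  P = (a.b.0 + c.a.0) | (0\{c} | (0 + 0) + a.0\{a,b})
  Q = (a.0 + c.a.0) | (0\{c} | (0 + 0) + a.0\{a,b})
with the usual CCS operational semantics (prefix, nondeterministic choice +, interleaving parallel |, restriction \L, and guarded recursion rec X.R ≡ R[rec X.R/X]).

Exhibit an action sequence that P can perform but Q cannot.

ab

Reachable graph of P (8 states):
  s0 = (a.b.0 + c.a.0) | (0\{c} | (0 + 0) + a.0\{a,b}) → —a→ s1, —a→ s2, —c→ s3
  s1 = (a.b.0 + c.a.0) | 0\{a,b} → —a→ s4, —c→ s5
  s2 = b.0 | (0\{c} | (0 + 0) + a.0\{a,b}) → —a→ s4, —b→ s6
  s3 = a.0 | (0\{c} | (0 + 0) + a.0\{a,b}) → —a→ s5, —a→ s6
  s4 = b.0 | 0\{a,b} → —b→ s7
  s5 = a.0 | 0\{a,b} → —a→ s7
  s6 = 0 | (0\{c} | (0 + 0) + a.0\{a,b}) → —a→ s7
  s7 = 0 | 0\{a,b} → (no moves)
Reachable graph of Q (6 states):
  t0 = (a.0 + c.a.0) | (0\{c} | (0 + 0) + a.0\{a,b}) → —a→ t1, —a→ t2, —c→ t3
  t1 = (a.0 + c.a.0) | 0\{a,b} → —a→ t4, —c→ t5
  t2 = 0 | (0\{c} | (0 + 0) + a.0\{a,b}) → —a→ t4
  t3 = a.0 | (0\{c} | (0 + 0) + a.0\{a,b}) → —a→ t2, —a→ t5
  t4 = 0 | 0\{a,b} → (no moves)
  t5 = a.0 | 0\{a,b} → —a→ t4
Run σ = ⟨ab⟩ on P: start {s0}
  step 1 (a): {s1, s2}
  step 2 (b): {s6}
  P completes σ.
Run σ = ⟨ab⟩ on Q: start {t0}
  step 1 (a): {t1, t2}
  step 2 (b): no successor for Q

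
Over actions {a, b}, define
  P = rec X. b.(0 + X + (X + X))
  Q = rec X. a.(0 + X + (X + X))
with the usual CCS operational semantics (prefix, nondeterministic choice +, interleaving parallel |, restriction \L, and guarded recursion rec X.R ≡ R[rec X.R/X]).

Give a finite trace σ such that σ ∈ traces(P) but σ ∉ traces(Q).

b

LTS(P): 2 reachable states
  s0 = rec X. b.(0 + X + (X + X)) ⊢ --b--▸ s1
  s1 = 0 + (rec X. b.(0 + X + (X + X))) + ((rec X. b.(0 + X + (X + X))) + (rec X. b.(0 + X + (X + X)))) ⊢ --b--▸ s1
LTS(Q): 2 reachable states
  t0 = rec X. a.(0 + X + (X + X)) ⊢ --a--▸ t1
  t1 = 0 + (rec X. a.(0 + X + (X + X))) + ((rec X. a.(0 + X + (X + X))) + (rec X. a.(0 + X + (X + X)))) ⊢ --a--▸ t1
Executing b from P (initial set {s0}):
  after b @ step 1: {s1}
  ✓ P
Executing b from Q (initial set {t0}):
  after b @ step 1: ∅  — Q cannot continue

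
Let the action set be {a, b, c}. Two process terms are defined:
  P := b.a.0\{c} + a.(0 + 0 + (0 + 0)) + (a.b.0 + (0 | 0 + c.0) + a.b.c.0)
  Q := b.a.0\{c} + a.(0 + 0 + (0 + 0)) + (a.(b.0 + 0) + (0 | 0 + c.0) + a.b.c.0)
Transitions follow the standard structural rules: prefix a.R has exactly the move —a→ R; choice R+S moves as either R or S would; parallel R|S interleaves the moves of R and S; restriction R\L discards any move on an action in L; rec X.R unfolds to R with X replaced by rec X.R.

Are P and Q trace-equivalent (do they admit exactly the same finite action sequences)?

LTS(P): 8 reachable states
  m0 = b.a.0\{c} + a.(0 + 0 + (0 + 0)) + (a.b.0 + (0 | 0 + c.0) + a.b.c.0) | =a=> m1, =a=> m2, =a=> m3, =b=> m4, =c=> m5
  m1 = 0 + 0 + (0 + 0) | deadlocked
  m2 = b.0 | =b=> m5
  m3 = b.c.0 | =b=> m6
  m4 = a.0\{c} | =a=> m7
  m5 = 0 | deadlocked
  m6 = c.0 | =c=> m5
  m7 = 0\{c} | deadlocked
LTS(Q): 8 reachable states
  n0 = b.a.0\{c} + a.(0 + 0 + (0 + 0)) + (a.(b.0 + 0) + (0 | 0 + c.0) + a.b.c.0) | =a=> n1, =a=> n2, =a=> n3, =b=> n4, =c=> n5
  n1 = 0 + 0 + (0 + 0) | deadlocked
  n2 = b.0 + 0 | =b=> n5
  n3 = b.c.0 | =b=> n6
  n4 = a.0\{c} | =a=> n7
  n5 = 0 | deadlocked
  n6 = c.0 | =c=> n5
  n7 = 0\{c} | deadlocked
Coarsest stable partition (strong bisimilarity classes):
  B0 = {m0, n0}
  B1 = {m3, n3}
  B2 = {m6, n6}
  B3 = {m1, m5, m7, n1, n5, n7}
  B4 = {m4, n4}
  B5 = {m2, n2}
m0 ∈ B0, n0 ∈ B0 → same block
Bisimilar ⇒ trace-equivalent.

trace-equivalent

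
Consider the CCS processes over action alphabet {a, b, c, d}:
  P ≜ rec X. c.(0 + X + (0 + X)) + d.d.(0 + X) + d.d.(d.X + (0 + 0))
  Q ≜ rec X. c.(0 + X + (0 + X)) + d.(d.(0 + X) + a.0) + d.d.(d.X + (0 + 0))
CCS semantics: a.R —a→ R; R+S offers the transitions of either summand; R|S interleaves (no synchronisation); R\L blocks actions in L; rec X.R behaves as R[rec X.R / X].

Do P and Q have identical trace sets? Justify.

traces(P) ≠ traces(Q) — witness ⟨da⟩

Reachable graph of P (6 states):
  s0 = rec X. c.(0 + X + (0 + X)) + d.d.(0 + X) + d.d.(d.X + (0 + 0)) | =c=> s1, =d=> s2, =d=> s3
  s1 = 0 + (rec X. c.(0 + X + (0 + X)) + d.d.(0 + X) + d.d.(d.X + (0 + 0))) + (0 + (rec X. c.(0 + X + (0 + X)) + d.d.(0 + X) + d.d.(d.X + (0 + 0)))) | =c=> s1, =d=> s2, =d=> s3
  s2 = d.(0 + (rec X. c.(0 + X + (0 + X)) + d.d.(0 + X) + d.d.(d.X + (0 + 0)))) | =d=> s4
  s3 = d.(d.(rec X. c.(0 + X + (0 + X)) + d.d.(0 + X) + d.d.(d.X + (0 + 0))) + (0 + 0)) | =d=> s5
  s4 = 0 + (rec X. c.(0 + X + (0 + X)) + d.d.(0 + X) + d.d.(d.X + (0 + 0))) | =c=> s1, =d=> s2, =d=> s3
  s5 = d.(rec X. c.(0 + X + (0 + X)) + d.d.(0 + X) + d.d.(d.X + (0 + 0))) + (0 + 0) | =d=> s0
Reachable graph of Q (7 states):
  t0 = rec X. c.(0 + X + (0 + X)) + d.(d.(0 + X) + a.0) + d.d.(d.X + (0 + 0)) | =c=> t1, =d=> t2, =d=> t3
  t1 = 0 + (rec X. c.(0 + X + (0 + X)) + d.(d.(0 + X) + a.0) + d.d.(d.X + (0 + 0))) + (0 + (rec X. c.(0 + X + (0 + X)) + d.(d.(0 + X) + a.0) + d.d.(d.X + (0 + 0)))) | =c=> t1, =d=> t2, =d=> t3
  t2 = d.(0 + (rec X. c.(0 + X + (0 + X)) + d.(d.(0 + X) + a.0) + d.d.(d.X + (0 + 0)))) + a.0 | =a=> t4, =d=> t5
  t3 = d.(d.(rec X. c.(0 + X + (0 + X)) + d.(d.(0 + X) + a.0) + d.d.(d.X + (0 + 0))) + (0 + 0)) | =d=> t6
  t4 = 0 | (no moves)
  t5 = 0 + (rec X. c.(0 + X + (0 + X)) + d.(d.(0 + X) + a.0) + d.d.(d.X + (0 + 0))) | =c=> t1, =d=> t2, =d=> t3
  t6 = d.(rec X. c.(0 + X + (0 + X)) + d.(d.(0 + X) + a.0) + d.d.(d.X + (0 + 0))) + (0 + 0) | =d=> t0
Executing da from Q (initial set {t0}):
  step 1 (d): {t2, t3}
  step 2 (a): {t4}
  Q completes σ.
Executing da from P (initial set {s0}):
  step 1 (d): {s2, s3}
  step 2 (a): no successor for P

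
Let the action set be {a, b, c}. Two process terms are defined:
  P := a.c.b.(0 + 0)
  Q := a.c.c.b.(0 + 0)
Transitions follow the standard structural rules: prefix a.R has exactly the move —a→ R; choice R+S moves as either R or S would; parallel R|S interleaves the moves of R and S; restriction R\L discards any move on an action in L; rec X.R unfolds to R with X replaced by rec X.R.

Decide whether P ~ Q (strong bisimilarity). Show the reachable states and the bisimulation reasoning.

not bisimilar

LTS(P): 4 reachable states
  p0 = a.c.b.(0 + 0) ⊢ =a=> p1
  p1 = c.b.(0 + 0) ⊢ =c=> p2
  p2 = b.(0 + 0) ⊢ =b=> p3
  p3 = 0 + 0 ⊢ ·
LTS(Q): 5 reachable states
  q0 = a.c.c.b.(0 + 0) ⊢ =a=> q1
  q1 = c.c.b.(0 + 0) ⊢ =c=> q2
  q2 = c.b.(0 + 0) ⊢ =c=> q3
  q3 = b.(0 + 0) ⊢ =b=> q4
  q4 = 0 + 0 ⊢ ·
Partition-refinement fixed point:
  B0 = {p0}
  B1 = {p1, q2}
  B2 = {p2, q3}
  B3 = {p3, q4}
  B4 = {q0}
  B5 = {q1}
p0 ∈ B0, q0 ∈ B4 → different blocks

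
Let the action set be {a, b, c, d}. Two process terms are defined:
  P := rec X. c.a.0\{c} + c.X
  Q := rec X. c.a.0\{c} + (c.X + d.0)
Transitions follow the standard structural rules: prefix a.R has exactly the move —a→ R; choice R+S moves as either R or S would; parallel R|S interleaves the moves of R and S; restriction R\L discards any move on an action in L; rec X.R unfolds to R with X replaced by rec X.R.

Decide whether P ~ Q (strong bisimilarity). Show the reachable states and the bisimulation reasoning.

NO

P's transition system — 3 states:
  m0 = rec X. c.a.0\{c} + c.X → -c-> m0, -c-> m1
  m1 = a.0\{c} → -a-> m2
  m2 = 0\{c} → stopped
Q's transition system — 4 states:
  n0 = rec X. c.a.0\{c} + (c.X + d.0) → -c-> n0, -c-> n1, -d-> n2
  n1 = a.0\{c} → -a-> n3
  n2 = 0 → stopped
  n3 = 0\{c} → stopped
Partition-refinement fixed point:
  B0 = {m0}
  B1 = {m1, n1}
  B2 = {m2, n2, n3}
  B3 = {n0}
m0 ∈ B0, n0 ∈ B3 → different blocks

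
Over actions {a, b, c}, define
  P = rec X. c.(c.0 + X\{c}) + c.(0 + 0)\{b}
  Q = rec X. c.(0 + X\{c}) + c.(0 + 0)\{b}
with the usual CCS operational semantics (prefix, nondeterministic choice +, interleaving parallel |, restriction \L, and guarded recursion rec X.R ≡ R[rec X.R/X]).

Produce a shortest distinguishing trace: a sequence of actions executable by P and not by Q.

cc

Reachable graph of P (4 states):
  u0 = rec X. c.(c.0 + X\{c}) + c.(0 + 0)\{b} has moves =c=> u1, =c=> u2
  u1 = (0 + 0)\{b} has moves ∅
  u2 = c.0 + (rec X. c.(c.0 + X\{c}) + c.(0 + 0)\{b})\{c} has moves =c=> u3
  u3 = 0 has moves ∅
Reachable graph of Q (3 states):
  v0 = rec X. c.(0 + X\{c}) + c.(0 + 0)\{b} has moves =c=> v1, =c=> v2
  v1 = (0 + 0)\{b} has moves ∅
  v2 = 0 + (rec X. c.(0 + X\{c}) + c.(0 + 0)\{b})\{c} has moves ∅
Trace ⟨cc⟩ through P, begin at {u0}:
  [1] c ⇒ {u1, u2}
  [2] c ⇒ {u3}
  P completes σ.
Trace ⟨cc⟩ through Q, begin at {v0}:
  [1] c ⇒ {v1, v2}
  [2] c ⇒ ∅ (Q stuck)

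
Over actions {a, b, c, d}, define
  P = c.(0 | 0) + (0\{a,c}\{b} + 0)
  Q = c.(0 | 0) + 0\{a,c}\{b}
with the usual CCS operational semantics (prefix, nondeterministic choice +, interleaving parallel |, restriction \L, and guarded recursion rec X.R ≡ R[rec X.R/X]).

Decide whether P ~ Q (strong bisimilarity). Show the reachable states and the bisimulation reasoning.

bisimilar

P's transition system — 2 states:
  p0 = c.(0 | 0) + (0\{a,c}\{b} + 0) :: -c-> p1
  p1 = 0 | 0 :: deadlocked
Q's transition system — 2 states:
  q0 = c.(0 | 0) + 0\{a,c}\{b} :: -c-> q1
  q1 = 0 | 0 :: deadlocked
Partition-refinement fixed point:
  B0 = {p0, q0}
  B1 = {p1, q1}
p0 ∈ B0, q0 ∈ B0 → same block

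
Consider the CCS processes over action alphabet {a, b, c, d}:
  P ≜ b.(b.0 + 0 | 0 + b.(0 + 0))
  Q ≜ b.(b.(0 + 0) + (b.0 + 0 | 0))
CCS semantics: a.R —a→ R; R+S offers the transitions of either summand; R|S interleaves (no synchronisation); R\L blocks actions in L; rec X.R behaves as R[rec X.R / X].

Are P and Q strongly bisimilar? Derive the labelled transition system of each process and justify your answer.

bisimilar

LTS(P): 4 reachable states
  p0 = b.(b.0 + 0 | 0 + b.(0 + 0)) | ··b··> p1
  p1 = b.0 + 0 | 0 + b.(0 + 0) | ··b··> p2, ··b··> p3
  p2 = 0 | ·
  p3 = 0 + 0 | ·
LTS(Q): 4 reachable states
  q0 = b.(b.(0 + 0) + (b.0 + 0 | 0)) | ··b··> q1
  q1 = b.(0 + 0) + (b.0 + 0 | 0) | ··b··> q2, ··b··> q3
  q2 = 0 | ·
  q3 = 0 + 0 | ·
Bisimilarity quotient blocks:
  B0 = {p0, q0}
  B1 = {p1, q1}
  B2 = {p2, p3, q2, q3}
p0 ∈ B0, q0 ∈ B0 → same block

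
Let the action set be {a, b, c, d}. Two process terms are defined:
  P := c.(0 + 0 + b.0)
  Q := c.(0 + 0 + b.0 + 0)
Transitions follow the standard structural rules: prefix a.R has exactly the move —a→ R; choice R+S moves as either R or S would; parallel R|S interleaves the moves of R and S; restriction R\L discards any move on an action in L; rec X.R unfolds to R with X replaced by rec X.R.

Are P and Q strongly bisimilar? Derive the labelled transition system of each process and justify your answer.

LTS(P): 3 reachable states
  p0 = c.(0 + 0 + b.0) | —c→ p1
  p1 = 0 + 0 + b.0 | —b→ p2
  p2 = 0 | (no moves)
LTS(Q): 3 reachable states
  q0 = c.(0 + 0 + b.0 + 0) | —c→ q1
  q1 = 0 + 0 + b.0 + 0 | —b→ q2
  q2 = 0 | (no moves)
Coarsest stable partition (strong bisimilarity classes):
  B0 = {p0, q0}
  B1 = {p1, q1}
  B2 = {p2, q2}
p0 ∈ B0, q0 ∈ B0 → same block

P ~ Q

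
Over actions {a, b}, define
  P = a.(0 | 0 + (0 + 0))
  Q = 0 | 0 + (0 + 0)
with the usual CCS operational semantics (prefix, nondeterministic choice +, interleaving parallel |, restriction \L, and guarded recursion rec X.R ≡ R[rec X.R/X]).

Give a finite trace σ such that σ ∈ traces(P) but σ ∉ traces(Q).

a

Reachable graph of P (2 states):
  m0 = a.(0 | 0 + (0 + 0)) ⊢ -a-> m1
  m1 = 0 | 0 + (0 + 0) ⊢ ·
Reachable graph of Q (1 states):
  n0 = 0 | 0 + (0 + 0) ⊢ ·
Trace ⟨a⟩ through P, begin at {m0}:
  step 1 (a): {m1}
  P completes σ.
Trace ⟨a⟩ through Q, begin at {n0}:
  step 1 (a): ∅  — Q cannot continue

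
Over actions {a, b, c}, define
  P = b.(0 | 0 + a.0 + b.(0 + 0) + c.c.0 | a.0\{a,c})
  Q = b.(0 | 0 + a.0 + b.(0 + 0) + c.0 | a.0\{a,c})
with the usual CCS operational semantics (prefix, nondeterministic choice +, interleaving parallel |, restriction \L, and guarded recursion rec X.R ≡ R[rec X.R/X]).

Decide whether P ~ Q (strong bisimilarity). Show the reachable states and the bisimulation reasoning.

Reachable graph of P (9 states):
  m0 = b.(0 | 0 + a.0 + b.(0 + 0) + c.c.0 | a.0\{a,c}) has moves =b=> m1
  m1 = 0 | 0 + a.0 + b.(0 + 0) + c.c.0 | a.0\{a,c} has moves =a=> m2, =a=> m3, =b=> m4, =c=> m5
  m2 = 0 has moves (no moves)
  m3 = c.c.0 | 0\{a,c} has moves =c=> m6
  m4 = 0 + 0 has moves (no moves)
  m5 = c.0 | a.0\{a,c} has moves =a=> m6, =c=> m7
  m6 = c.0 | 0\{a,c} has moves =c=> m8
  m7 = 0 | a.0\{a,c} has moves =a=> m8
  m8 = 0 | 0\{a,c} has moves (no moves)
Reachable graph of Q (7 states):
  n0 = b.(0 | 0 + a.0 + b.(0 + 0) + c.0 | a.0\{a,c}) has moves =b=> n1
  n1 = 0 | 0 + a.0 + b.(0 + 0) + c.0 | a.0\{a,c} has moves =a=> n2, =a=> n3, =b=> n4, =c=> n5
  n2 = 0 has moves (no moves)
  n3 = c.0 | 0\{a,c} has moves =c=> n6
  n4 = 0 + 0 has moves (no moves)
  n5 = 0 | a.0\{a,c} has moves =a=> n6
  n6 = 0 | 0\{a,c} has moves (no moves)
Bisimilarity quotient blocks:
  B0 = {m0}
  B1 = {m1}
  B2 = {m2, m4, m8, n2, n4, n6}
  B3 = {m3}
  B4 = {m6, n3}
  B5 = {m5}
  B6 = {m7, n5}
  B7 = {n0}
  B8 = {n1}
m0 ∈ B0, n0 ∈ B7 → different blocks

NO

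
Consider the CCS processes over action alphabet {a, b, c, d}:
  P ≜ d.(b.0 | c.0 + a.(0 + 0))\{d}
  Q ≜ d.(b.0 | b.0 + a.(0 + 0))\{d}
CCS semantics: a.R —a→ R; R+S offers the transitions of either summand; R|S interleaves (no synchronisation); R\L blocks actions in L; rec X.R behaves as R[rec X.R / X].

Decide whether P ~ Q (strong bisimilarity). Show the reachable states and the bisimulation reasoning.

not bisimilar

P's transition system — 6 states:
  p0 = d.(b.0 | c.0 + a.(0 + 0))\{d} has moves ··d··> p1
  p1 = (b.0 | c.0 + a.(0 + 0))\{d} has moves ··a··> p2, ··b··> p3, ··c··> p4
  p2 = (0 + 0)\{d} has moves (no moves)
  p3 = (0 | c.0)\{d} has moves ··c··> p5
  p4 = (b.0 | 0)\{d} has moves ··b··> p5
  p5 = (0 | 0)\{d} has moves (no moves)
Q's transition system — 6 states:
  q0 = d.(b.0 | b.0 + a.(0 + 0))\{d} has moves ··d··> q1
  q1 = (b.0 | b.0 + a.(0 + 0))\{d} has moves ··a··> q2, ··b··> q3, ··b··> q4
  q2 = (0 + 0)\{d} has moves (no moves)
  q3 = (0 | b.0)\{d} has moves ··b··> q5
  q4 = (b.0 | 0)\{d} has moves ··b··> q5
  q5 = (0 | 0)\{d} has moves (no moves)
Partition-refinement fixed point:
  B0 = {p0}
  B1 = {p1}
  B2 = {p4, q3, q4}
  B3 = {p2, p5, q2, q5}
  B4 = {p3}
  B5 = {q0}
  B6 = {q1}
p0 ∈ B0, q0 ∈ B5 → different blocks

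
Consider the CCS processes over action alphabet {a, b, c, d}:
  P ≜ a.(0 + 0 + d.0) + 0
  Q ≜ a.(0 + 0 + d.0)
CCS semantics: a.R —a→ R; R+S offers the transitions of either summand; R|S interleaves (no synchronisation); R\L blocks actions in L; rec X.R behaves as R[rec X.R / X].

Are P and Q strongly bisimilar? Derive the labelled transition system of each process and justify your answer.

P ~ Q

P's transition system — 3 states:
  p0 = a.(0 + 0 + d.0) + 0 :: ··a··> p1
  p1 = 0 + 0 + d.0 :: ··d··> p2
  p2 = 0 :: ∅
Q's transition system — 3 states:
  q0 = a.(0 + 0 + d.0) :: ··a··> q1
  q1 = 0 + 0 + d.0 :: ··d··> q2
  q2 = 0 :: ∅
Partition-refinement fixed point:
  B0 = {p0, q0}
  B1 = {p1, q1}
  B2 = {p2, q2}
p0 ∈ B0, q0 ∈ B0 → same block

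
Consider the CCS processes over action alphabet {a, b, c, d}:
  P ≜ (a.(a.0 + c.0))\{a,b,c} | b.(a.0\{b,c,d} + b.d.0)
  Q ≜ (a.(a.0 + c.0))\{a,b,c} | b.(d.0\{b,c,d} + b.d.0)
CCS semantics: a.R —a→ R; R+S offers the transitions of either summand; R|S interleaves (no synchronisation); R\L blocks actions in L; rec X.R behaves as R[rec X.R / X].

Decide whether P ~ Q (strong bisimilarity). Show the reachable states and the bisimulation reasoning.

Reachable graph of P (5 states):
  s0 = (a.(a.0 + c.0))\{a,b,c} | b.(a.0\{b,c,d} + b.d.0) ⊢ —b→ s1
  s1 = (a.(a.0 + c.0))\{a,b,c} | (a.0\{b,c,d} + b.d.0) ⊢ —a→ s2, —b→ s3
  s2 = (a.(a.0 + c.0))\{a,b,c} | 0\{b,c,d} ⊢ deadlocked
  s3 = (a.(a.0 + c.0))\{a,b,c} | d.0 ⊢ —d→ s4
  s4 = (a.(a.0 + c.0))\{a,b,c} | 0 ⊢ deadlocked
Reachable graph of Q (5 states):
  t0 = (a.(a.0 + c.0))\{a,b,c} | b.(d.0\{b,c,d} + b.d.0) ⊢ —b→ t1
  t1 = (a.(a.0 + c.0))\{a,b,c} | (d.0\{b,c,d} + b.d.0) ⊢ —b→ t2, —d→ t3
  t2 = (a.(a.0 + c.0))\{a,b,c} | d.0 ⊢ —d→ t4
  t3 = (a.(a.0 + c.0))\{a,b,c} | 0\{b,c,d} ⊢ deadlocked
  t4 = (a.(a.0 + c.0))\{a,b,c} | 0 ⊢ deadlocked
Coarsest stable partition (strong bisimilarity classes):
  B0 = {s0}
  B1 = {s1}
  B2 = {s3, t2}
  B3 = {s2, s4, t3, t4}
  B4 = {t0}
  B5 = {t1}
s0 ∈ B0, t0 ∈ B4 → different blocks

NO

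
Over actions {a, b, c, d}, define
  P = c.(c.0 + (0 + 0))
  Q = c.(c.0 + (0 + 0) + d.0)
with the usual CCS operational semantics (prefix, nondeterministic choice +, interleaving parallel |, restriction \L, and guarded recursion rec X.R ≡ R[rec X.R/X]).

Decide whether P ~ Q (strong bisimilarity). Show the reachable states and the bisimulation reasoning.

Reachable graph of P (3 states):
  u0 = c.(c.0 + (0 + 0)) :: ··c··> u1
  u1 = c.0 + (0 + 0) :: ··c··> u2
  u2 = 0 :: ∅
Reachable graph of Q (3 states):
  v0 = c.(c.0 + (0 + 0) + d.0) :: ··c··> v1
  v1 = c.0 + (0 + 0) + d.0 :: ··c··> v2, ··d··> v2
  v2 = 0 :: ∅
Coarsest stable partition (strong bisimilarity classes):
  B0 = {u0}
  B1 = {u1}
  B2 = {u2, v2}
  B3 = {v0}
  B4 = {v1}
u0 ∈ B0, v0 ∈ B3 → different blocks

NO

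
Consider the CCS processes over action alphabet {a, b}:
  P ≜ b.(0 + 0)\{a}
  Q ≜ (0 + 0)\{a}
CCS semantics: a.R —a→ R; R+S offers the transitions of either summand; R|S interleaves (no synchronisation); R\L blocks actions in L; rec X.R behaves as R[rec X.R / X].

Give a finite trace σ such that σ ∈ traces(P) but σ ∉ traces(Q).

b

Reachable graph of P (2 states):
  s0 = b.(0 + 0)\{a} | --b--▸ s1
  s1 = (0 + 0)\{a} | stopped
Reachable graph of Q (1 states):
  t0 = (0 + 0)\{a} | stopped
Run σ = ⟨b⟩ on P: start {s0}
  after b @ step 1: {s1}
  — P admits the full trace.
Run σ = ⟨b⟩ on Q: start {t0}
  after b @ step 1: ∅ (Q stuck)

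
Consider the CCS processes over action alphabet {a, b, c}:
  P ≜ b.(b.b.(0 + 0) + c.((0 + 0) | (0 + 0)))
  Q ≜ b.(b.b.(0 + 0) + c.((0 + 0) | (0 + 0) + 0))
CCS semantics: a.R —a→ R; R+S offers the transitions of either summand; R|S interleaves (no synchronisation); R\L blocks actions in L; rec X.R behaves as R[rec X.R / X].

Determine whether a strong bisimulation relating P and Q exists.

P ~ Q

Reachable graph of P (5 states):
  u0 = b.(b.b.(0 + 0) + c.((0 + 0) | (0 + 0))) ⊢ --b--▸ u1
  u1 = b.b.(0 + 0) + c.((0 + 0) | (0 + 0)) ⊢ --b--▸ u2, --c--▸ u3
  u2 = b.(0 + 0) ⊢ --b--▸ u4
  u3 = (0 + 0) | (0 + 0) ⊢ ∅
  u4 = 0 + 0 ⊢ ∅
Reachable graph of Q (5 states):
  v0 = b.(b.b.(0 + 0) + c.((0 + 0) | (0 + 0) + 0)) ⊢ --b--▸ v1
  v1 = b.b.(0 + 0) + c.((0 + 0) | (0 + 0) + 0) ⊢ --b--▸ v2, --c--▸ v3
  v2 = b.(0 + 0) ⊢ --b--▸ v4
  v3 = (0 + 0) | (0 + 0) + 0 ⊢ ∅
  v4 = 0 + 0 ⊢ ∅
Partition-refinement fixed point:
  B0 = {u0, v0}
  B1 = {u1, v1}
  B2 = {u3, u4, v3, v4}
  B3 = {u2, v2}
u0 ∈ B0, v0 ∈ B0 → same block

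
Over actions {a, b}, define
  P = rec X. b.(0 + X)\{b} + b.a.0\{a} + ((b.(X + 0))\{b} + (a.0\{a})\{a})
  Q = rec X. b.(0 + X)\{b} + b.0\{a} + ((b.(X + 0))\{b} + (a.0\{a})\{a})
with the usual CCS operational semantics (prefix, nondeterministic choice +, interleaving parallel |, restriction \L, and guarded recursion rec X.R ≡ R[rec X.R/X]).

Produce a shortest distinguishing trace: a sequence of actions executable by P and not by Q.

ba

P's transition system — 4 states:
  m0 = rec X. b.(0 + X)\{b} + b.a.0\{a} + ((b.(X + 0))\{b} + (a.0\{a})\{a}) has moves -b-> m1, -b-> m2
  m1 = (0 + (rec X. b.(0 + X)\{b} + b.a.0\{a} + ((b.(X + 0))\{b} + (a.0\{a})\{a})))\{b} has moves (no moves)
  m2 = a.0\{a} has moves -a-> m3
  m3 = 0\{a} has moves (no moves)
Q's transition system — 3 states:
  n0 = rec X. b.(0 + X)\{b} + b.0\{a} + ((b.(X + 0))\{b} + (a.0\{a})\{a}) has moves -b-> n1, -b-> n2
  n1 = (0 + (rec X. b.(0 + X)\{b} + b.0\{a} + ((b.(X + 0))\{b} + (a.0\{a})\{a})))\{b} has moves (no moves)
  n2 = 0\{a} has moves (no moves)
Run σ = ⟨ba⟩ on P: start {m0}
  [1] b ⇒ {m1, m2}
  [2] a ⇒ {m3}
  — P admits the full trace.
Run σ = ⟨ba⟩ on Q: start {n0}
  [1] b ⇒ {n1, n2}
  [2] a ⇒ ∅ (Q stuck)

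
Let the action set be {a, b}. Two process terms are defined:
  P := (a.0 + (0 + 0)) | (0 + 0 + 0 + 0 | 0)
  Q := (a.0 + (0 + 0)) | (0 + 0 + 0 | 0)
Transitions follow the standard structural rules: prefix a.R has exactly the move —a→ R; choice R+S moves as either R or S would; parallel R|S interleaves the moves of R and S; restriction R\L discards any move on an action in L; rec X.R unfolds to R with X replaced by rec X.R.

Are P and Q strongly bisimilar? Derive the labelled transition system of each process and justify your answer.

bisimilar

Reachable graph of P (2 states):
  s0 = (a.0 + (0 + 0)) | (0 + 0 + 0 + 0 | 0) | -a-> s1
  s1 = 0 | (0 + 0 + 0 + 0 | 0) | deadlocked
Reachable graph of Q (2 states):
  t0 = (a.0 + (0 + 0)) | (0 + 0 + 0 | 0) | -a-> t1
  t1 = 0 | (0 + 0 + 0 | 0) | deadlocked
Partition-refinement fixed point:
  B0 = {s0, t0}
  B1 = {s1, t1}
s0 ∈ B0, t0 ∈ B0 → same block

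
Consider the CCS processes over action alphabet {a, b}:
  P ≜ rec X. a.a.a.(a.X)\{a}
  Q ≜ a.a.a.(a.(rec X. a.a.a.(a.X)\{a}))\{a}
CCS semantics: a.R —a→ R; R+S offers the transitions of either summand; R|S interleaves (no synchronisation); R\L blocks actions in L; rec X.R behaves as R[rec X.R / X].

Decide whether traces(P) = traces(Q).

YES

P's transition system — 4 states:
  p0 = rec X. a.a.a.(a.X)\{a} has moves --a--▸ p1
  p1 = a.a.(a.(rec X. a.a.a.(a.X)\{a}))\{a} has moves --a--▸ p2
  p2 = a.(a.(rec X. a.a.a.(a.X)\{a}))\{a} has moves --a--▸ p3
  p3 = (a.(rec X. a.a.a.(a.X)\{a}))\{a} has moves stopped
Q's transition system — 4 states:
  q0 = a.a.a.(a.(rec X. a.a.a.(a.X)\{a}))\{a} has moves --a--▸ q1
  q1 = a.a.(a.(rec X. a.a.a.(a.X)\{a}))\{a} has moves --a--▸ q2
  q2 = a.(a.(rec X. a.a.a.(a.X)\{a}))\{a} has moves --a--▸ q3
  q3 = (a.(rec X. a.a.a.(a.X)\{a}))\{a} has moves stopped
Partition-refinement fixed point:
  B0 = {p0, q0}
  B1 = {p1, q1}
  B2 = {p2, q2}
  B3 = {p3, q3}
p0 ∈ B0, q0 ∈ B0 → same block
Bisimilar ⇒ trace-equivalent.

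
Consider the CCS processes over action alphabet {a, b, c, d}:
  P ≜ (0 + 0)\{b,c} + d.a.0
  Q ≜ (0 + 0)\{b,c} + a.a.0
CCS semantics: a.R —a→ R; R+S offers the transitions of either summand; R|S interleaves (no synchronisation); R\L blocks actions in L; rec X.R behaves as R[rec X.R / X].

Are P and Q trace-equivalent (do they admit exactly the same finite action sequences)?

P's transition system — 3 states:
  m0 = (0 + 0)\{b,c} + d.a.0 :: ··d··> m1
  m1 = a.0 :: ··a··> m2
  m2 = 0 :: ·
Q's transition system — 3 states:
  n0 = (0 + 0)\{b,c} + a.a.0 :: ··a··> n1
  n1 = a.0 :: ··a··> n2
  n2 = 0 :: ·
Trace ⟨d⟩ through P, begin at {m0}:
  step 1 (d): {m1}
  ✓ P
Trace ⟨d⟩ through Q, begin at {n0}:
  step 1 (d): ∅  — Q cannot continue

trace-distinct — witness ⟨d⟩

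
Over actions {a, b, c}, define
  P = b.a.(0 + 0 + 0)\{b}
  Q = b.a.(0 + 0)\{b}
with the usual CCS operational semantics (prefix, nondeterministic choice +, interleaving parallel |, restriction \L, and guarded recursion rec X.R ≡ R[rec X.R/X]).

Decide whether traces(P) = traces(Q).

trace-equivalent

LTS(P): 3 reachable states
  s0 = b.a.(0 + 0 + 0)\{b} ⊢ =b=> s1
  s1 = a.(0 + 0 + 0)\{b} ⊢ =a=> s2
  s2 = (0 + 0 + 0)\{b} ⊢ ·
LTS(Q): 3 reachable states
  t0 = b.a.(0 + 0)\{b} ⊢ =b=> t1
  t1 = a.(0 + 0)\{b} ⊢ =a=> t2
  t2 = (0 + 0)\{b} ⊢ ·
Partition-refinement fixed point:
  B0 = {s0, t0}
  B1 = {s1, t1}
  B2 = {s2, t2}
s0 ∈ B0, t0 ∈ B0 → same block
Bisimilar ⇒ trace-equivalent.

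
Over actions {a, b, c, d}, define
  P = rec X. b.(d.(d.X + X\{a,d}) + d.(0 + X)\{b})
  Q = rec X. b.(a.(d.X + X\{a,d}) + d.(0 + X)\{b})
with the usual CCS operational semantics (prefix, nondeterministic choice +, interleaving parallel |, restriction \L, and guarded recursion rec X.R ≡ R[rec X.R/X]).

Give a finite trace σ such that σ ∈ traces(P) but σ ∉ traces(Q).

bdb

LTS(P): 5 reachable states
  m0 = rec X. b.(d.(d.X + X\{a,d}) + d.(0 + X)\{b}) → =b=> m1
  m1 = d.(d.(rec X. b.(d.(d.X + X\{a,d}) + d.(0 + X)\{b})) + (rec X. b.(d.(d.X + X\{a,d}) + d.(0 + X)\{b}))\{a,d}) + d.(0 + (rec X. b.(d.(d.X + X\{a,d}) + d.(0 + X)\{b})))\{b} → =d=> m2, =d=> m3
  m2 = (0 + (rec X. b.(d.(d.X + X\{a,d}) + d.(0 + X)\{b})))\{b} → stopped
  m3 = d.(rec X. b.(d.(d.X + X\{a,d}) + d.(0 + X)\{b})) + (rec X. b.(d.(d.X + X\{a,d}) + d.(0 + X)\{b}))\{a,d} → =b=> m4, =d=> m0
  m4 = (d.(d.(rec X. b.(d.(d.X + X\{a,d}) + d.(0 + X)\{b})) + (rec X. b.(d.(d.X + X\{a,d}) + d.(0 + X)\{b}))\{a,d}) + d.(0 + (rec X. b.(d.(d.X + X\{a,d}) + d.(0 + X)\{b})))\{b})\{a,d} → stopped
LTS(Q): 5 reachable states
  n0 = rec X. b.(a.(d.X + X\{a,d}) + d.(0 + X)\{b}) → =b=> n1
  n1 = a.(d.(rec X. b.(a.(d.X + X\{a,d}) + d.(0 + X)\{b})) + (rec X. b.(a.(d.X + X\{a,d}) + d.(0 + X)\{b}))\{a,d}) + d.(0 + (rec X. b.(a.(d.X + X\{a,d}) + d.(0 + X)\{b})))\{b} → =a=> n2, =d=> n3
  n2 = d.(rec X. b.(a.(d.X + X\{a,d}) + d.(0 + X)\{b})) + (rec X. b.(a.(d.X + X\{a,d}) + d.(0 + X)\{b}))\{a,d} → =b=> n4, =d=> n0
  n3 = (0 + (rec X. b.(a.(d.X + X\{a,d}) + d.(0 + X)\{b})))\{b} → stopped
  n4 = (a.(d.(rec X. b.(a.(d.X + X\{a,d}) + d.(0 + X)\{b})) + (rec X. b.(a.(d.X + X\{a,d}) + d.(0 + X)\{b}))\{a,d}) + d.(0 + (rec X. b.(a.(d.X + X\{a,d}) + d.(0 + X)\{b})))\{b})\{a,d} → stopped
Trace ⟨bdb⟩ through P, begin at {m0}:
  after b @ step 1: {m1}
  after d @ step 2: {m2, m3}
  after b @ step 3: {m4}
  — P admits the full trace.
Trace ⟨bdb⟩ through Q, begin at {n0}:
  after b @ step 1: {n1}
  after d @ step 2: {n3}
  after b @ step 3: ∅ (Q stuck)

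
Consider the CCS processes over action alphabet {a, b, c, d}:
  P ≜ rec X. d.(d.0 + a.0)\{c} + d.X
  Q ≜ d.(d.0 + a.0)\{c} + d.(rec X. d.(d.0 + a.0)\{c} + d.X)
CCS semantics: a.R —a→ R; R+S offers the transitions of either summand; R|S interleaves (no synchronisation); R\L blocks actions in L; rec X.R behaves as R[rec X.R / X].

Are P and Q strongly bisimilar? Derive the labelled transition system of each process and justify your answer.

P's transition system — 3 states:
  s0 = rec X. d.(d.0 + a.0)\{c} + d.X | --d--▸ s0, --d--▸ s1
  s1 = (d.0 + a.0)\{c} | --a--▸ s2, --d--▸ s2
  s2 = 0\{c} | deadlocked
Q's transition system — 4 states:
  t0 = d.(d.0 + a.0)\{c} + d.(rec X. d.(d.0 + a.0)\{c} + d.X) | --d--▸ t1, --d--▸ t2
  t1 = (d.0 + a.0)\{c} | --a--▸ t3, --d--▸ t3
  t2 = rec X. d.(d.0 + a.0)\{c} + d.X | --d--▸ t1, --d--▸ t2
  t3 = 0\{c} | deadlocked
Bisimilarity quotient blocks:
  B0 = {s0, t0, t2}
  B1 = {s1, t1}
  B2 = {s2, t3}
s0 ∈ B0, t0 ∈ B0 → same block

bisimilar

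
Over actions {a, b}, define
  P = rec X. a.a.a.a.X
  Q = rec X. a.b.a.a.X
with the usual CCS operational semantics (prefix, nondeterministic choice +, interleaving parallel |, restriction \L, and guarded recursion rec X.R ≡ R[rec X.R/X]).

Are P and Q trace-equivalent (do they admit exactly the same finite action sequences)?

LTS(P): 4 reachable states
  u0 = rec X. a.a.a.a.X :: =a=> u1
  u1 = a.a.a.(rec X. a.a.a.a.X) :: =a=> u2
  u2 = a.a.(rec X. a.a.a.a.X) :: =a=> u3
  u3 = a.(rec X. a.a.a.a.X) :: =a=> u0
LTS(Q): 4 reachable states
  v0 = rec X. a.b.a.a.X :: =a=> v1
  v1 = b.a.a.(rec X. a.b.a.a.X) :: =b=> v2
  v2 = a.a.(rec X. a.b.a.a.X) :: =a=> v3
  v3 = a.(rec X. a.b.a.a.X) :: =a=> v0
Trace ⟨aa⟩ through P, begin at {u0}:
  after a @ step 1: {u1}
  after a @ step 2: {u2}
  ✓ P
Trace ⟨aa⟩ through Q, begin at {v0}:
  after a @ step 1: {v1}
  after a @ step 2: no successor for Q

NO — witness ⟨aa⟩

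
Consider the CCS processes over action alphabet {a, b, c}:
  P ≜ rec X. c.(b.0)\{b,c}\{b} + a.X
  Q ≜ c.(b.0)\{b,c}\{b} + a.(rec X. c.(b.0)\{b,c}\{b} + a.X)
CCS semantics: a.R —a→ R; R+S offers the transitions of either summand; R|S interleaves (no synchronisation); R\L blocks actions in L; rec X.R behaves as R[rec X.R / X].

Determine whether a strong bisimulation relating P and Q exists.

bisimilar

LTS(P): 2 reachable states
  s0 = rec X. c.(b.0)\{b,c}\{b} + a.X | =a=> s0, =c=> s1
  s1 = (b.0)\{b,c}\{b} | ∅
LTS(Q): 3 reachable states
  t0 = c.(b.0)\{b,c}\{b} + a.(rec X. c.(b.0)\{b,c}\{b} + a.X) | =a=> t1, =c=> t2
  t1 = rec X. c.(b.0)\{b,c}\{b} + a.X | =a=> t1, =c=> t2
  t2 = (b.0)\{b,c}\{b} | ∅
Bisimilarity quotient blocks:
  B0 = {s0, t0, t1}
  B1 = {s1, t2}
s0 ∈ B0, t0 ∈ B0 → same block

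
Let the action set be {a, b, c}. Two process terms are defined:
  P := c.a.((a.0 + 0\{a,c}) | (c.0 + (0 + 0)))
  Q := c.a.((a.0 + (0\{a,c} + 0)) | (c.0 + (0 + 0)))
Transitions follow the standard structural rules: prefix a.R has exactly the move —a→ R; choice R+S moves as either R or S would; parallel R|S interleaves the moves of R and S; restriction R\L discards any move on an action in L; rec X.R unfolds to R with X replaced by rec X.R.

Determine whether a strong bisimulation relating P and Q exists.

Reachable graph of P (6 states):
  s0 = c.a.((a.0 + 0\{a,c}) | (c.0 + (0 + 0))) | ··c··> s1
  s1 = a.((a.0 + 0\{a,c}) | (c.0 + (0 + 0))) | ··a··> s2
  s2 = (a.0 + 0\{a,c}) | (c.0 + (0 + 0)) | ··a··> s3, ··c··> s4
  s3 = 0 | (c.0 + (0 + 0)) | ··c··> s5
  s4 = (a.0 + 0\{a,c}) | 0 | ··a··> s5
  s5 = 0 | 0 | ·
Reachable graph of Q (6 states):
  t0 = c.a.((a.0 + (0\{a,c} + 0)) | (c.0 + (0 + 0))) | ··c··> t1
  t1 = a.((a.0 + (0\{a,c} + 0)) | (c.0 + (0 + 0))) | ··a··> t2
  t2 = (a.0 + (0\{a,c} + 0)) | (c.0 + (0 + 0)) | ··a··> t3, ··c··> t4
  t3 = 0 | (c.0 + (0 + 0)) | ··c··> t5
  t4 = (a.0 + (0\{a,c} + 0)) | 0 | ··a··> t5
  t5 = 0 | 0 | ·
Bisimilarity quotient blocks:
  B0 = {s0, t0}
  B1 = {s1, t1}
  B2 = {s2, t2}
  B3 = {s4, t4}
  B4 = {s5, t5}
  B5 = {s3, t3}
s0 ∈ B0, t0 ∈ B0 → same block

P ~ Q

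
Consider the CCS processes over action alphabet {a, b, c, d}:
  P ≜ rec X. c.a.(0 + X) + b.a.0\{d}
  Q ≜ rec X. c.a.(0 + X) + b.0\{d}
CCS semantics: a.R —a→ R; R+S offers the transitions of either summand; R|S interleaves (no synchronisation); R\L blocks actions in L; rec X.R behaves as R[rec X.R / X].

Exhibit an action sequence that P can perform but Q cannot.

ba

LTS(P): 5 reachable states
  m0 = rec X. c.a.(0 + X) + b.a.0\{d} :: —b→ m1, —c→ m2
  m1 = a.0\{d} :: —a→ m3
  m2 = a.(0 + (rec X. c.a.(0 + X) + b.a.0\{d})) :: —a→ m4
  m3 = 0\{d} :: (no moves)
  m4 = 0 + (rec X. c.a.(0 + X) + b.a.0\{d}) :: —b→ m1, —c→ m2
LTS(Q): 4 reachable states
  n0 = rec X. c.a.(0 + X) + b.0\{d} :: —b→ n1, —c→ n2
  n1 = 0\{d} :: (no moves)
  n2 = a.(0 + (rec X. c.a.(0 + X) + b.0\{d})) :: —a→ n3
  n3 = 0 + (rec X. c.a.(0 + X) + b.0\{d}) :: —b→ n1, —c→ n2
Run σ = ⟨ba⟩ on P: start {m0}
  [1] b ⇒ {m1}
  [2] a ⇒ {m3}
  ✓ P
Run σ = ⟨ba⟩ on Q: start {n0}
  [1] b ⇒ {n1}
  [2] a ⇒ no successor for Q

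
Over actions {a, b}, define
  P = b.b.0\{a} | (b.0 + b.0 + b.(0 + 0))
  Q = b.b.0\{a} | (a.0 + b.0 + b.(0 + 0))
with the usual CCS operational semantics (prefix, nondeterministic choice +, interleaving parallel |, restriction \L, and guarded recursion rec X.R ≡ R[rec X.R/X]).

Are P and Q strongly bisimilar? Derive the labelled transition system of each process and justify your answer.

Reachable graph of P (9 states):
  p0 = b.b.0\{a} | (b.0 + b.0 + b.(0 + 0)) → --b--▸ p1, --b--▸ p2, --b--▸ p3
  p1 = b.0\{a} | (b.0 + b.0 + b.(0 + 0)) → --b--▸ p4, --b--▸ p5, --b--▸ p6
  p2 = b.b.0\{a} | (0 + 0) → --b--▸ p5
  p3 = b.b.0\{a} | 0 → --b--▸ p6
  p4 = 0\{a} | (b.0 + b.0 + b.(0 + 0)) → --b--▸ p7, --b--▸ p8
  p5 = b.0\{a} | (0 + 0) → --b--▸ p7
  p6 = b.0\{a} | 0 → --b--▸ p8
  p7 = 0\{a} | (0 + 0) → deadlocked
  p8 = 0\{a} | 0 → deadlocked
Reachable graph of Q (9 states):
  q0 = b.b.0\{a} | (a.0 + b.0 + b.(0 + 0)) → --a--▸ q1, --b--▸ q1, --b--▸ q2, --b--▸ q3
  q1 = b.b.0\{a} | 0 → --b--▸ q4
  q2 = b.0\{a} | (a.0 + b.0 + b.(0 + 0)) → --a--▸ q4, --b--▸ q4, --b--▸ q5, --b--▸ q6
  q3 = b.b.0\{a} | (0 + 0) → --b--▸ q6
  q4 = b.0\{a} | 0 → --b--▸ q7
  q5 = 0\{a} | (a.0 + b.0 + b.(0 + 0)) → --a--▸ q7, --b--▸ q7, --b--▸ q8
  q6 = b.0\{a} | (0 + 0) → --b--▸ q8
  q7 = 0\{a} | 0 → deadlocked
  q8 = 0\{a} | (0 + 0) → deadlocked
Bisimilarity quotient blocks:
  B0 = {p0}
  B1 = {p1, p2, p3, q1, q3}
  B2 = {p4, p5, p6, q4, q6}
  B3 = {p7, p8, q7, q8}
  B4 = {q0}
  B5 = {q2}
  B6 = {q5}
p0 ∈ B0, q0 ∈ B4 → different blocks

NO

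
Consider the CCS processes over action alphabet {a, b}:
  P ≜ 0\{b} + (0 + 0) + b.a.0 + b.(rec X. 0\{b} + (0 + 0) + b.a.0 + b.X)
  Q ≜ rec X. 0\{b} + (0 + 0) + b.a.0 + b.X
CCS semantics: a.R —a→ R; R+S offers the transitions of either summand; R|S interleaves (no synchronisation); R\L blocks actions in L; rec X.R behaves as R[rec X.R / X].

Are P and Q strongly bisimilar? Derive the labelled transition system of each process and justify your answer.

P ~ Q

Reachable graph of P (4 states):
  s0 = 0\{b} + (0 + 0) + b.a.0 + b.(rec X. 0\{b} + (0 + 0) + b.a.0 + b.X) | -b-> s1, -b-> s2
  s1 = a.0 | -a-> s3
  s2 = rec X. 0\{b} + (0 + 0) + b.a.0 + b.X | -b-> s1, -b-> s2
  s3 = 0 | deadlocked
Reachable graph of Q (3 states):
  t0 = rec X. 0\{b} + (0 + 0) + b.a.0 + b.X | -b-> t0, -b-> t1
  t1 = a.0 | -a-> t2
  t2 = 0 | deadlocked
Coarsest stable partition (strong bisimilarity classes):
  B0 = {s0, s2, t0}
  B1 = {s1, t1}
  B2 = {s3, t2}
s0 ∈ B0, t0 ∈ B0 → same block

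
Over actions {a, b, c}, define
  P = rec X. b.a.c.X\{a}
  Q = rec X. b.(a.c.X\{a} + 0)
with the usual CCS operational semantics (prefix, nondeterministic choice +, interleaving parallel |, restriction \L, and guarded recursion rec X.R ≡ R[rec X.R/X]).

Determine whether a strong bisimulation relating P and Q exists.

YES

LTS(P): 5 reachable states
  m0 = rec X. b.a.c.X\{a} :: —b→ m1
  m1 = a.c.(rec X. b.a.c.X\{a})\{a} :: —a→ m2
  m2 = c.(rec X. b.a.c.X\{a})\{a} :: —c→ m3
  m3 = (rec X. b.a.c.X\{a})\{a} :: —b→ m4
  m4 = (a.c.(rec X. b.a.c.X\{a})\{a})\{a} :: stopped
LTS(Q): 5 reachable states
  n0 = rec X. b.(a.c.X\{a} + 0) :: —b→ n1
  n1 = a.c.(rec X. b.(a.c.X\{a} + 0))\{a} + 0 :: —a→ n2
  n2 = c.(rec X. b.(a.c.X\{a} + 0))\{a} :: —c→ n3
  n3 = (rec X. b.(a.c.X\{a} + 0))\{a} :: —b→ n4
  n4 = (a.c.(rec X. b.(a.c.X\{a} + 0))\{a} + 0)\{a} :: stopped
Bisimilarity quotient blocks:
  B0 = {m0, n0}
  B1 = {m1, n1}
  B2 = {m2, n2}
  B3 = {m3, n3}
  B4 = {m4, n4}
m0 ∈ B0, n0 ∈ B0 → same block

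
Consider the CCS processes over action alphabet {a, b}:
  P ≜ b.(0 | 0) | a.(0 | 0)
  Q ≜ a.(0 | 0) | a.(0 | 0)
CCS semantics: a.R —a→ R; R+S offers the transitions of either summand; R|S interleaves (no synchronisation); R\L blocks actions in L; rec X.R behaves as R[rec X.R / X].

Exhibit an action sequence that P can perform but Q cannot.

LTS(P): 4 reachable states
  u0 = b.(0 | 0) | a.(0 | 0) | =a=> u1, =b=> u2
  u1 = b.(0 | 0) | (0 | 0) | =b=> u3
  u2 = 0 | 0 | a.(0 | 0) | =a=> u3
  u3 = 0 | 0 | (0 | 0) | (no moves)
LTS(Q): 4 reachable states
  v0 = a.(0 | 0) | a.(0 | 0) | =a=> v1, =a=> v2
  v1 = 0 | 0 | a.(0 | 0) | =a=> v3
  v2 = a.(0 | 0) | (0 | 0) | =a=> v3
  v3 = 0 | 0 | (0 | 0) | (no moves)
Run σ = ⟨b⟩ on P: start {u0}
  after b @ step 1: {u2}
  — P admits the full trace.
Run σ = ⟨b⟩ on Q: start {v0}
  after b @ step 1: no successor for Q

b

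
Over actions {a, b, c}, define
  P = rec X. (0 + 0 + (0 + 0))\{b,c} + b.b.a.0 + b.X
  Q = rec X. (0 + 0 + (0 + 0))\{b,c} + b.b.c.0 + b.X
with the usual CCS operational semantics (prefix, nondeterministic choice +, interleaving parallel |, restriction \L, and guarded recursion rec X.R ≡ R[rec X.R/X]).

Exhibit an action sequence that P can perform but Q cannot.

P's transition system — 4 states:
  p0 = rec X. (0 + 0 + (0 + 0))\{b,c} + b.b.a.0 + b.X has moves =b=> p0, =b=> p1
  p1 = b.a.0 has moves =b=> p2
  p2 = a.0 has moves =a=> p3
  p3 = 0 has moves stopped
Q's transition system — 4 states:
  q0 = rec X. (0 + 0 + (0 + 0))\{b,c} + b.b.c.0 + b.X has moves =b=> q0, =b=> q1
  q1 = b.c.0 has moves =b=> q2
  q2 = c.0 has moves =c=> q3
  q3 = 0 has moves stopped
Run σ = ⟨bba⟩ on P: start {p0}
  [1] b ⇒ {p0, p1}
  [2] b ⇒ {p0, p1, p2}
  [3] a ⇒ {p3}
  — P admits the full trace.
Run σ = ⟨bba⟩ on Q: start {q0}
  [1] b ⇒ {q0, q1}
  [2] b ⇒ {q0, q1, q2}
  [3] a ⇒ no successor for Q

bba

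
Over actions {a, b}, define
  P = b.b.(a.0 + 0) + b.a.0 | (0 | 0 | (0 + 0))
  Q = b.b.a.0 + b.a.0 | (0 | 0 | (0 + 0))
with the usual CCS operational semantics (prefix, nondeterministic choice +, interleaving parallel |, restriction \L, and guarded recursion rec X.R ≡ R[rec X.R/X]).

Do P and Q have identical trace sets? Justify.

LTS(P): 6 reachable states
  p0 = b.b.(a.0 + 0) + b.a.0 | (0 | 0 | (0 + 0)) has moves —b→ p1, —b→ p2
  p1 = a.0 | (0 | 0 | (0 + 0)) has moves —a→ p3
  p2 = b.(a.0 + 0) has moves —b→ p4
  p3 = 0 | (0 | 0 | (0 + 0)) has moves (no moves)
  p4 = a.0 + 0 has moves —a→ p5
  p5 = 0 has moves (no moves)
LTS(Q): 6 reachable states
  q0 = b.b.a.0 + b.a.0 | (0 | 0 | (0 + 0)) has moves —b→ q1, —b→ q2
  q1 = a.0 | (0 | 0 | (0 + 0)) has moves —a→ q3
  q2 = b.a.0 has moves —b→ q4
  q3 = 0 | (0 | 0 | (0 + 0)) has moves (no moves)
  q4 = a.0 has moves —a→ q5
  q5 = 0 has moves (no moves)
Coarsest stable partition (strong bisimilarity classes):
  B0 = {p0, q0}
  B1 = {p1, p4, q1, q4}
  B2 = {p3, p5, q3, q5}
  B3 = {p2, q2}
p0 ∈ B0, q0 ∈ B0 → same block
Bisimilar ⇒ trace-equivalent.

trace-equivalent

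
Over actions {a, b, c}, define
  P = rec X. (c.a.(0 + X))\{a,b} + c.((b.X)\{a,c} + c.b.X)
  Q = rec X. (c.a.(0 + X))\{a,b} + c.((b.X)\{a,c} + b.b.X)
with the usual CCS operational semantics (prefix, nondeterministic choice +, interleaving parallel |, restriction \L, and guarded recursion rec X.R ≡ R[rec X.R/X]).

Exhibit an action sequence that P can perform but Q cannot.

LTS(P): 5 reachable states
  u0 = rec X. (c.a.(0 + X))\{a,b} + c.((b.X)\{a,c} + c.b.X) :: =c=> u1, =c=> u2
  u1 = (a.(0 + (rec X. (c.a.(0 + X))\{a,b} + c.((b.X)\{a,c} + c.b.X))))\{a,b} :: deadlocked
  u2 = (b.(rec X. (c.a.(0 + X))\{a,b} + c.((b.X)\{a,c} + c.b.X)))\{a,c} + c.b.(rec X. (c.a.(0 + X))\{a,b} + c.((b.X)\{a,c} + c.b.X)) :: =b=> u3, =c=> u4
  u3 = (rec X. (c.a.(0 + X))\{a,b} + c.((b.X)\{a,c} + c.b.X))\{a,c} :: deadlocked
  u4 = b.(rec X. (c.a.(0 + X))\{a,b} + c.((b.X)\{a,c} + c.b.X)) :: =b=> u0
LTS(Q): 5 reachable states
  v0 = rec X. (c.a.(0 + X))\{a,b} + c.((b.X)\{a,c} + b.b.X) :: =c=> v1, =c=> v2
  v1 = (a.(0 + (rec X. (c.a.(0 + X))\{a,b} + c.((b.X)\{a,c} + b.b.X))))\{a,b} :: deadlocked
  v2 = (b.(rec X. (c.a.(0 + X))\{a,b} + c.((b.X)\{a,c} + b.b.X)))\{a,c} + b.b.(rec X. (c.a.(0 + X))\{a,b} + c.((b.X)\{a,c} + b.b.X)) :: =b=> v3, =b=> v4
  v3 = (rec X. (c.a.(0 + X))\{a,b} + c.((b.X)\{a,c} + b.b.X))\{a,c} :: deadlocked
  v4 = b.(rec X. (c.a.(0 + X))\{a,b} + c.((b.X)\{a,c} + b.b.X)) :: =b=> v0
Run σ = ⟨cc⟩ on P: start {u0}
  step 1 (c): {u1, u2}
  step 2 (c): {u4}
  ✓ P
Run σ = ⟨cc⟩ on Q: start {v0}
  step 1 (c): {v1, v2}
  step 2 (c): ∅  — Q cannot continue

cc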